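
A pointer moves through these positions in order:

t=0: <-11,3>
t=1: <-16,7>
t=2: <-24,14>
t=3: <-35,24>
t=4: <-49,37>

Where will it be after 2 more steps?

First differences are <-5,+4>, <-8,+7>, <-11,+10>, <-14,+13>; their common second difference is <-3,+3> (constant acceleration).
step 5: <-49,37> + <-17,+16> → <-66,53>
step 6: <-66,53> + <-20,+19> → <-86,72>

<-86,72>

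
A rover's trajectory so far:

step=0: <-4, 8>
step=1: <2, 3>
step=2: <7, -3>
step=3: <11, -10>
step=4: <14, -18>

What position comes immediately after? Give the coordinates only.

<16, -27>

Taking differences between consecutive positions: <+6, -5>, <+5, -6>, <+4, -7>, <+3, -8>. These grow by <-1, -1> each step.
step 5: <14, -18> + <+2, -9> → <16, -27>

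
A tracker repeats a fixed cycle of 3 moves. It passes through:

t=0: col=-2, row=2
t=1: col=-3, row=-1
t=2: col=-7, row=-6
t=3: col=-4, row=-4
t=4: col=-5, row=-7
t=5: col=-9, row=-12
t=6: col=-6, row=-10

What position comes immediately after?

col=-7, row=-13

Differencing gives (-1, -3), (-4, -5), (+3, +2), (-1, -3), (-4, -5), (+3, +2). This is the pattern (-1, -3), (-4, -5), (+3, +2) repeated.
step 7: apply (-1, -3) → col=-7, row=-13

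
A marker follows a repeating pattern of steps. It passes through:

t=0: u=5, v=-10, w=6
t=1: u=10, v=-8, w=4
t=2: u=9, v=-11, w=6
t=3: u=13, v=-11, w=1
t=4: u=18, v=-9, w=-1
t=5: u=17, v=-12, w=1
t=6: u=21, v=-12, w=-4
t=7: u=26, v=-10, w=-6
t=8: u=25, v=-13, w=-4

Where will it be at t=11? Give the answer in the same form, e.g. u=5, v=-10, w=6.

u=33, v=-14, w=-9

Step-to-step displacements: (+5, +2, -2), (-1, -3, +2), (+4, +0, -5), (+5, +2, -2), (-1, -3, +2), (+4, +0, -5), (+5, +2, -2), (-1, -3, +2) — a repeating cycle of length 3.
step 9: apply (+4, +0, -5) → u=29, v=-13, w=-9
step 10: apply (+5, +2, -2) → u=34, v=-11, w=-11
step 11: apply (-1, -3, +2) → u=33, v=-14, w=-9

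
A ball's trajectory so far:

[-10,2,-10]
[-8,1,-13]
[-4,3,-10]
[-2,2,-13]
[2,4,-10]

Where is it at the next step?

Differencing gives [+2,-1,-3], [+4,+2,+3], [+2,-1,-3], [+4,+2,+3]. This is the pattern [+2,-1,-3], [+4,+2,+3] repeated.
step 5: apply [+2,-1,-3] → [4,3,-13]

[4,3,-13]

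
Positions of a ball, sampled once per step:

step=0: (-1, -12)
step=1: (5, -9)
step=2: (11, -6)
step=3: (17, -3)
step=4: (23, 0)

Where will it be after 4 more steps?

(47, 12)

The position changes by (+6, +3) every step.
step 5: (23, 0) + (+6, +3) → (29, 3)
step 6: (29, 3) + (+6, +3) → (35, 6)
step 7: (35, 6) + (+6, +3) → (41, 9)
step 8: (41, 9) + (+6, +3) → (47, 12)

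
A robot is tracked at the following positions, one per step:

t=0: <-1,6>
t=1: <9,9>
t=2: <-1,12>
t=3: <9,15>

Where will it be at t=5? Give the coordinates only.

<9,21>

The first coordinate repeats the cycle [-1, 9] with period 2; step 5 mod 2 = 1, giving 9.
The second coordinate changes by +3 each step, so at step 5 it is 6 + 5·(3) = 21.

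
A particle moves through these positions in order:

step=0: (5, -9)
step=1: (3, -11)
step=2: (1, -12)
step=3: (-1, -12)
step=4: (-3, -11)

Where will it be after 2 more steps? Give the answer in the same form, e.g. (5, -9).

(-7, -6)

Successive displacements: (-2, -2), (-2, -1), (-2, +0), (-2, +1) — each changes by (+0, +1).
step 5: (-3, -11) + (-2, +2) → (-5, -9)
step 6: (-5, -9) + (-2, +3) → (-7, -6)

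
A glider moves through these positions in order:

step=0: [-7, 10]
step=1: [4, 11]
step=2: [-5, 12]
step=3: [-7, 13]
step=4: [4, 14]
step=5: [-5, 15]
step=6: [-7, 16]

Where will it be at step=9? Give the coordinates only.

First: cycles through -7, 4, -5 every 3 steps. Step 9 lands at position 0 of the cycle → -7.
Second: linear, +1 per step → 19 at step 9.

[-7, 19]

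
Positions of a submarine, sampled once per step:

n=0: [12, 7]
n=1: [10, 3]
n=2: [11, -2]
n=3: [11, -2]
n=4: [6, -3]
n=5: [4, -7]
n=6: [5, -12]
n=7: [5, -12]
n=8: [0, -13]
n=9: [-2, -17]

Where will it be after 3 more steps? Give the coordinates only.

[-6, -23]

The moves between consecutive positions are [-2, -4], [+1, -5], [+0, +0], [-5, -1], [-2, -4], [+1, -5], [+0, +0], [-5, -1], [-2, -4]; they repeat the 4-cycle [[-2, -4], [+1, -5], [+0, +0], [-5, -1]].
step 10: apply [+1, -5] → [-1, -22]
step 11: apply [+0, +0] → [-1, -22]
step 12: apply [-5, -1] → [-6, -23]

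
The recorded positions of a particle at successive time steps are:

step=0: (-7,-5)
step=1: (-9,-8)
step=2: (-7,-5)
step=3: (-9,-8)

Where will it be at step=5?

Consecutive displacements (-2,-3), (+2,+3), (-2,-3) scale by a factor of -1 each step.
step 4: (-9,-8) + (+2,+3) → (-7,-5)
step 5: (-7,-5) + (-2,-3) → (-9,-8)

(-9,-8)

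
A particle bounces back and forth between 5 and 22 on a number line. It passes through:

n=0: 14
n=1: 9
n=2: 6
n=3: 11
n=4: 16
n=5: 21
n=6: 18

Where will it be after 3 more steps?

The value travels 5 per step and bounces off the walls at 5 and 22.
  step 7: 18 → 13
  step 8: 13 → 8
  step 9: 8 → 7

7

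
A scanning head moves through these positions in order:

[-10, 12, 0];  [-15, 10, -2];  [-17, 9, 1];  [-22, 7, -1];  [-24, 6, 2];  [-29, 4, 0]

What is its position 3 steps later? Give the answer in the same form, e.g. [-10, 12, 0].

Step-to-step displacements: [-5, -2, -2], [-2, -1, +3], [-5, -2, -2], [-2, -1, +3], [-5, -2, -2] — a repeating cycle of length 2.
step 6: apply [-2, -1, +3] → [-31, 3, 3]
step 7: apply [-5, -2, -2] → [-36, 1, 1]
step 8: apply [-2, -1, +3] → [-38, 0, 4]

[-38, 0, 4]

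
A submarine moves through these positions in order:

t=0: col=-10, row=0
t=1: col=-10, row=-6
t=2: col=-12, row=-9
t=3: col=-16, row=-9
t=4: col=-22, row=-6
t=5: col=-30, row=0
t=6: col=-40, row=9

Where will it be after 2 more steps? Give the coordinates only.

col=-66, row=36

Successive displacements: (+0, -6), (-2, -3), (-4, +0), (-6, +3), (-8, +6), (-10, +9) — each changes by (-2, +3).
step 7: col=-40, row=9 + (-12, +12) → col=-52, row=21
step 8: col=-52, row=21 + (-14, +15) → col=-66, row=36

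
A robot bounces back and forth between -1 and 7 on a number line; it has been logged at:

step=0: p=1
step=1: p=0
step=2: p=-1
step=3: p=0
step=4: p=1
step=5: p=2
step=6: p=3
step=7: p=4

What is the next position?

The value travels 1 per step and bounces off the walls at -1 and 7.
  step 8: 4 → 5

p=5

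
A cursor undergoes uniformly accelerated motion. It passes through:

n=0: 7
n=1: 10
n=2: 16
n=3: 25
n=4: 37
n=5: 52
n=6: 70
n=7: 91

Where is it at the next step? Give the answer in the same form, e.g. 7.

115

Taking differences between consecutive positions: +3, +6, +9, +12, +15, +18, +21. These grow by +3 each step.
step 8: 91 + 24 → 115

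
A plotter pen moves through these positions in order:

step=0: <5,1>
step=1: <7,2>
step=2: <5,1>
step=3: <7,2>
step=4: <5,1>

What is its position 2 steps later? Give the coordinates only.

<5,1>

Step-to-step displacements: <+2,+1>, <-2,-1>, <+2,+1>, <-2,-1>; each is -1× the previous.
step 5: <5,1> + <+2,+1> → <7,2>
step 6: <7,2> + <-2,-1> → <5,1>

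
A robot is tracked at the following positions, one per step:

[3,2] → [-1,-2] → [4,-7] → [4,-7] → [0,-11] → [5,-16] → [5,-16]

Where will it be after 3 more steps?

[6,-25]

Differencing gives [-4,-4], [+5,-5], [+0,+0], [-4,-4], [+5,-5], [+0,+0]. This is the pattern [-4,-4], [+5,-5], [+0,+0] repeated.
step 7: apply [-4,-4] → [1,-20]
step 8: apply [+5,-5] → [6,-25]
step 9: apply [+0,+0] → [6,-25]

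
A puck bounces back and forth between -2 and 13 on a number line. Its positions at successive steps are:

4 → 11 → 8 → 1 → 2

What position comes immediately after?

9

The value travels 7 per step and bounces off the walls at -2 and 13.
  step 5: 2 → 9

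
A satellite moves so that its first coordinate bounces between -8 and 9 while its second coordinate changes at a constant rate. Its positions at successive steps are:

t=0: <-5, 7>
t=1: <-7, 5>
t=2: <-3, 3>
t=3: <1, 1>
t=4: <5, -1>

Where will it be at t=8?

<-3, -9>

The first coordinate travels 4 per step and bounces off the walls at -8 and 9.
  step 5: 5 → 9
  step 6: 9 → 5
  step 7: 5 → 1
  step 8: 1 → -3
The second coordinate changes by -2 each step: at step 8 it is -9.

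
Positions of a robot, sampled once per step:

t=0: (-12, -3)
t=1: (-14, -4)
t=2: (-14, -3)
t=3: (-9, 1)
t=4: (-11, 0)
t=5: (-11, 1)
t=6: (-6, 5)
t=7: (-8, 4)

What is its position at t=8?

The moves between consecutive positions are (-2, -1), (+0, +1), (+5, +4), (-2, -1), (+0, +1), (+5, +4), (-2, -1); they repeat the 3-cycle [(-2, -1), (+0, +1), (+5, +4)].
step 8: apply (+0, +1) → (-8, 5)

(-8, 5)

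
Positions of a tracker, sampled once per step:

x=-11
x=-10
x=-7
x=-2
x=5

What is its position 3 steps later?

Taking differences between consecutive positions: +1, +3, +5, +7. These grow by +2 each step.
step 5: 5 + 9 → x=14
step 6: 14 + 11 → x=25
step 7: 25 + 13 → x=38

x=38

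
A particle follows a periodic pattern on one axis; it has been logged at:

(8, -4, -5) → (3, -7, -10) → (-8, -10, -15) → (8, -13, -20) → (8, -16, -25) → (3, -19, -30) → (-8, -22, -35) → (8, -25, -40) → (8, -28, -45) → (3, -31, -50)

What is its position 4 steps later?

(3, -43, -70)

The first coordinate repeats the cycle [8, 3, -8, 8] with period 4; step 13 mod 4 = 1, giving 3.
The second coordinate changes by -3 each step, so at step 13 it is -4 + 13·(-3) = -43.
The third coordinate changes by -5 each step, so at step 13 it is -5 + 13·(-5) = -70.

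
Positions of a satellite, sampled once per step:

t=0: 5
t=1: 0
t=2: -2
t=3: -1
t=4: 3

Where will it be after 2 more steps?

Taking differences between consecutive positions: -5, -2, +1, +4. These grow by +3 each step.
step 5: 3 + 7 → 10
step 6: 10 + 10 → 20

20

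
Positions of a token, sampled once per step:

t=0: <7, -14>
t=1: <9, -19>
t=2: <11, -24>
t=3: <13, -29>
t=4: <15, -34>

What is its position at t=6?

<19, -44>

Constant displacement of <+2, -5> per step.
step 5: <15, -34> + <+2, -5> → <17, -39>
step 6: <17, -39> + <+2, -5> → <19, -44>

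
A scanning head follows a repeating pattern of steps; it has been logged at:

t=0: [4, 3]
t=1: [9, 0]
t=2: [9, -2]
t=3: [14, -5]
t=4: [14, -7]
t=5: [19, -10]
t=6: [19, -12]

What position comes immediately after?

Differencing gives [+5, -3], [+0, -2], [+5, -3], [+0, -2], [+5, -3], [+0, -2]. This is the pattern [+5, -3], [+0, -2] repeated.
step 7: apply [+5, -3] → [24, -15]

[24, -15]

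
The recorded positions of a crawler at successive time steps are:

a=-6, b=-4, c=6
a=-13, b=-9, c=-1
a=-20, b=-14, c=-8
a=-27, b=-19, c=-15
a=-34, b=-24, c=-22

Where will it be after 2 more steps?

a=-48, b=-34, c=-36

Each step adds (-7,-5,-7) to the position.
step 5: a=-34, b=-24, c=-22 + (-7,-5,-7) → a=-41, b=-29, c=-29
step 6: a=-41, b=-29, c=-29 + (-7,-5,-7) → a=-48, b=-34, c=-36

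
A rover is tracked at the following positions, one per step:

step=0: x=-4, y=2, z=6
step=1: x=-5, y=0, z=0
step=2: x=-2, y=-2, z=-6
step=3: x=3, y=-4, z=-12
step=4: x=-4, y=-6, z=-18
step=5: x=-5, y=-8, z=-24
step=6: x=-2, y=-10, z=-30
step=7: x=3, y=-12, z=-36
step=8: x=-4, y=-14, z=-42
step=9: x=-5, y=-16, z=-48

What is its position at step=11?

x=3, y=-20, z=-60

X: cycles through -4, -5, -2, 3 every 4 steps. Step 11 lands at position 3 of the cycle → 3.
Y: linear, -2 per step → -20 at step 11.
Z: linear, -6 per step → -60 at step 11.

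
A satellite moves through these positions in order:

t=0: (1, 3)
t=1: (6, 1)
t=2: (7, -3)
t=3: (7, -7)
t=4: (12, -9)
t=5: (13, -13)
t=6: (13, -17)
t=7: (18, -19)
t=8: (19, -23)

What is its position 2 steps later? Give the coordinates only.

The moves between consecutive positions are (+5, -2), (+1, -4), (+0, -4), (+5, -2), (+1, -4), (+0, -4), (+5, -2), (+1, -4); they repeat the 3-cycle [(+5, -2), (+1, -4), (+0, -4)].
step 9: apply (+0, -4) → (19, -27)
step 10: apply (+5, -2) → (24, -29)

(24, -29)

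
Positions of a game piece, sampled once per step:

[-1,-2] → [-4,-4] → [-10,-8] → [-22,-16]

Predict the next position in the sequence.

Step-to-step displacements: [-3,-2], [-6,-4], [-12,-8]; each is 2× the previous.
step 4: [-22,-16] + [-24,-16] → [-46,-32]

[-46,-32]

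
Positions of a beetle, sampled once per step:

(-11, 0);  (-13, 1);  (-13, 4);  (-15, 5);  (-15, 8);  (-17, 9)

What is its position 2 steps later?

(-19, 13)

Differencing gives (-2, +1), (+0, +3), (-2, +1), (+0, +3), (-2, +1). This is the pattern (-2, +1), (+0, +3) repeated.
step 6: apply (+0, +3) → (-17, 12)
step 7: apply (-2, +1) → (-19, 13)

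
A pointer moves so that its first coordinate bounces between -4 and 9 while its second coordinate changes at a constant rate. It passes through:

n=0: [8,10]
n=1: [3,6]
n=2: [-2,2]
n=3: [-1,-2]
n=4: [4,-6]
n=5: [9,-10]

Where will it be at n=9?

The first coordinate travels 5 per step and bounces off the walls at -4 and 9.
  step 6: 9 → 4
  step 7: 4 → -1
  step 8: -1 → -2
  step 9: -2 → 3
The second coordinate changes by -4 each step: at step 9 it is -26.

[3,-26]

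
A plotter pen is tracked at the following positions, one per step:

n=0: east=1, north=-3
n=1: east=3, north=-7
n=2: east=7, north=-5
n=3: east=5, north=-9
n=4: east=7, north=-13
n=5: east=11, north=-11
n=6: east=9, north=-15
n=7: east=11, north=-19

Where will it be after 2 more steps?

east=13, north=-21

Step-to-step displacements: (+2,-4), (+4,+2), (-2,-4), (+2,-4), (+4,+2), (-2,-4), (+2,-4) — a repeating cycle of length 3.
step 8: apply (+4,+2) → east=15, north=-17
step 9: apply (-2,-4) → east=13, north=-21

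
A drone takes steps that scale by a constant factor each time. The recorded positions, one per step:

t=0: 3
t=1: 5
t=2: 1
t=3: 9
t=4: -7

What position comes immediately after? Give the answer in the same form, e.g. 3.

The jumps are +2, -4, +8, -16 — a geometric progression with ratio -2.
step 5: -7 + 32 → 25

25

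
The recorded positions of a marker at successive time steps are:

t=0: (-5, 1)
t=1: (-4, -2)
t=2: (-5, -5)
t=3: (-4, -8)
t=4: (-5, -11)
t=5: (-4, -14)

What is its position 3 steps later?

(-5, -23)

First: cycles through -5, -4 every 2 steps. Step 8 lands at position 0 of the cycle → -5.
Second: linear, -3 per step → -23 at step 8.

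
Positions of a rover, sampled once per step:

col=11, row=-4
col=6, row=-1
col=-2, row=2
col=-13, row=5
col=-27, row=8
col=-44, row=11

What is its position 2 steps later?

col=-87, row=17

First differences are (-5, +3), (-8, +3), (-11, +3), (-14, +3), (-17, +3); their common second difference is (-3, +0) (constant acceleration).
step 6: col=-44, row=11 + (-20, +3) → col=-64, row=14
step 7: col=-64, row=14 + (-23, +3) → col=-87, row=17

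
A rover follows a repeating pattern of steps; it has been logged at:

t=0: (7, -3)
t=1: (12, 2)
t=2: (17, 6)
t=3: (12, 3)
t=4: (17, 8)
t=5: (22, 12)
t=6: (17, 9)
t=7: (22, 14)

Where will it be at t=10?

Step-to-step displacements: (+5, +5), (+5, +4), (-5, -3), (+5, +5), (+5, +4), (-5, -3), (+5, +5) — a repeating cycle of length 3.
step 8: apply (+5, +4) → (27, 18)
step 9: apply (-5, -3) → (22, 15)
step 10: apply (+5, +5) → (27, 20)

(27, 20)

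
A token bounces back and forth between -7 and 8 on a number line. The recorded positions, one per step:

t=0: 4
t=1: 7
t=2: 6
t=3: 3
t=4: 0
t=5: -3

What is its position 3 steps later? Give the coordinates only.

The value travels 3 per step and bounces off the walls at -7 and 8.
  step 6: -3 → -6
  step 7: -6 → -5
  step 8: -5 → -2

-2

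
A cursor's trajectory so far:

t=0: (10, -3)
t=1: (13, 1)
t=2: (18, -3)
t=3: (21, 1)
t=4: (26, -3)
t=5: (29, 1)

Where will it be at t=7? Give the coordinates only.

Differencing gives (+3, +4), (+5, -4), (+3, +4), (+5, -4), (+3, +4). This is the pattern (+3, +4), (+5, -4) repeated.
step 6: apply (+5, -4) → (34, -3)
step 7: apply (+3, +4) → (37, 1)

(37, 1)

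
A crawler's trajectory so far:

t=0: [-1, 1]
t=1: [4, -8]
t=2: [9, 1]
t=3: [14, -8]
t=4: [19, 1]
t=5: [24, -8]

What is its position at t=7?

[34, -8]

First: linear, +5 per step → 34 at step 7.
Second: cycles through 1, -8 every 2 steps. Step 7 lands at position 1 of the cycle → -8.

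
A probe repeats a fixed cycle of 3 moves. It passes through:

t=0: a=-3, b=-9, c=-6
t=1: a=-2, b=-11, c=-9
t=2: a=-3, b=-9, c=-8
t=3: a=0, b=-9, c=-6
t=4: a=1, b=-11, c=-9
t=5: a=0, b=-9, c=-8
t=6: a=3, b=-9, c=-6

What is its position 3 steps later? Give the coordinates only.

Step-to-step displacements: (+1, -2, -3), (-1, +2, +1), (+3, +0, +2), (+1, -2, -3), (-1, +2, +1), (+3, +0, +2) — a repeating cycle of length 3.
step 7: apply (+1, -2, -3) → a=4, b=-11, c=-9
step 8: apply (-1, +2, +1) → a=3, b=-9, c=-8
step 9: apply (+3, +0, +2) → a=6, b=-9, c=-6

a=6, b=-9, c=-6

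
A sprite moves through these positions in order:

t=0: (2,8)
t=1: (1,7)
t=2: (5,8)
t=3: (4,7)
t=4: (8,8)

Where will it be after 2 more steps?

(11,8)

Step-to-step displacements: (-1,-1), (+4,+1), (-1,-1), (+4,+1) — a repeating cycle of length 2.
step 5: apply (-1,-1) → (7,7)
step 6: apply (+4,+1) → (11,8)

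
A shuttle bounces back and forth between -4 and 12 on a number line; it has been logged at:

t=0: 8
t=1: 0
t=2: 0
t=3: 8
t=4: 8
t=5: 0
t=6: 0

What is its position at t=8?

The value travels 8 per step and bounces off the walls at -4 and 12.
  step 7: 0 → 8
  step 8: 8 → 8

8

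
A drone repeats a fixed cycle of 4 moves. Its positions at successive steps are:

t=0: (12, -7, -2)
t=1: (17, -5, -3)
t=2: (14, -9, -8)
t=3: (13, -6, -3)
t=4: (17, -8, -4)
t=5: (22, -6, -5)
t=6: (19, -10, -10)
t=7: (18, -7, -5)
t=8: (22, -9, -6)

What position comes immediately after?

Step-to-step displacements: (+5, +2, -1), (-3, -4, -5), (-1, +3, +5), (+4, -2, -1), (+5, +2, -1), (-3, -4, -5), (-1, +3, +5), (+4, -2, -1) — a repeating cycle of length 4.
step 9: apply (+5, +2, -1) → (27, -7, -7)

(27, -7, -7)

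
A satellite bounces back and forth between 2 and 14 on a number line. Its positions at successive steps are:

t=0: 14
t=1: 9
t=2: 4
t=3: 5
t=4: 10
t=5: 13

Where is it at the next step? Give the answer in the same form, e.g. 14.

The value travels 5 per step and bounces off the walls at 2 and 14.
  step 6: 13 → 8

8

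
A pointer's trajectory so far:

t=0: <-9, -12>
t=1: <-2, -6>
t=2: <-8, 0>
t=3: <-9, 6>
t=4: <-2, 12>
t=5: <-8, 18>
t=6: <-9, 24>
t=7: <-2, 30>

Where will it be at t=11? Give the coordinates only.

The first coordinate repeats the cycle [-9, -2, -8] with period 3; step 11 mod 3 = 2, giving -8.
The second coordinate changes by +6 each step, so at step 11 it is -12 + 11·(6) = 54.

<-8, 54>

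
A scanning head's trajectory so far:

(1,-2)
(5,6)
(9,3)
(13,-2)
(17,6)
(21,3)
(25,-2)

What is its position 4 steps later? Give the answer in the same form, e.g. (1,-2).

(41,6)

The first coordinate changes by +4 each step, so at step 10 it is 1 + 10·(4) = 41.
The second coordinate repeats the cycle [-2, 6, 3] with period 3; step 10 mod 3 = 1, giving 6.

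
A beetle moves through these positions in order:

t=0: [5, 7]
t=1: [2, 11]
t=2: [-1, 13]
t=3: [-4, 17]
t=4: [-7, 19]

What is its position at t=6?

[-13, 25]

Step-to-step displacements: [-3, +4], [-3, +2], [-3, +4], [-3, +2] — a repeating cycle of length 2.
step 5: apply [-3, +4] → [-10, 23]
step 6: apply [-3, +2] → [-13, 25]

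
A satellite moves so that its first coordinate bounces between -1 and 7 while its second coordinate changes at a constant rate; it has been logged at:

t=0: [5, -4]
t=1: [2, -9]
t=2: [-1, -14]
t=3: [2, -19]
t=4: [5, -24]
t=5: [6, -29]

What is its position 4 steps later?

[4, -49]

The first coordinate travels 3 per step and bounces off the walls at -1 and 7.
  step 6: 6 → 3
  step 7: 3 → 0
  step 8: 0 → 1
  step 9: 1 → 4
The second coordinate changes by -5 each step: at step 9 it is -49.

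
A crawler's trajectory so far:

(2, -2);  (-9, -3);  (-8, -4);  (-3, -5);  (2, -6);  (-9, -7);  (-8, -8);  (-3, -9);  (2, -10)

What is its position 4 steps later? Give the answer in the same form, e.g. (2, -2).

(2, -14)

First: cycles through 2, -9, -8, -3 every 4 steps. Step 12 lands at position 0 of the cycle → 2.
Second: linear, -1 per step → -14 at step 12.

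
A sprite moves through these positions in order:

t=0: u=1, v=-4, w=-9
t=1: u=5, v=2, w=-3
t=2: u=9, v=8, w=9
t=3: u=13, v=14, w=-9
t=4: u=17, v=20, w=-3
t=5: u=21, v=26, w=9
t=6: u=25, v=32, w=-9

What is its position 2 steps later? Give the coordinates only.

U: linear, +4 per step → 33 at step 8.
V: linear, +6 per step → 44 at step 8.
W: cycles through -9, -3, 9 every 3 steps. Step 8 lands at position 2 of the cycle → 9.

u=33, v=44, w=9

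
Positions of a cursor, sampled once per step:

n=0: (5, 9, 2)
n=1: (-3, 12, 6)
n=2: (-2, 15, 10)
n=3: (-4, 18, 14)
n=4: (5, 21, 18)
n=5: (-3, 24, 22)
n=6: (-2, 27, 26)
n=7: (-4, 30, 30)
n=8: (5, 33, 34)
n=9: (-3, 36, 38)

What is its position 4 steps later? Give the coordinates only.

(-3, 48, 54)

The first coordinate repeats the cycle [5, -3, -2, -4] with period 4; step 13 mod 4 = 1, giving -3.
The second coordinate changes by +3 each step, so at step 13 it is 9 + 13·(3) = 48.
The third coordinate changes by +4 each step, so at step 13 it is 2 + 13·(4) = 54.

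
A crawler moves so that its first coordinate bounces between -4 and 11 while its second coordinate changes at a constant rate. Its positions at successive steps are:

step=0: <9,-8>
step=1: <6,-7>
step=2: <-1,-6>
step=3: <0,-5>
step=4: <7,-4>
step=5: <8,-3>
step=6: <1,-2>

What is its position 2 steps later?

<5,0>

The first coordinate reflects between -4 and 11, moving 7 per step.
  step 7: 1 → -2
  step 8: -2 → 5
The second coordinate changes by +1 each step: at step 8 it is 0.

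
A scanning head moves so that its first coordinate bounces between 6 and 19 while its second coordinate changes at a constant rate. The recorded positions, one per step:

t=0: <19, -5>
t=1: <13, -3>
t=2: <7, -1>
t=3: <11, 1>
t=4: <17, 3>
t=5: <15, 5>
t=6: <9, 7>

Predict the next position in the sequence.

The first coordinate reflects between 6 and 19, moving 6 per step.
  step 7: 9 → 9
The second coordinate changes by +2 each step: at step 7 it is 9.

<9, 9>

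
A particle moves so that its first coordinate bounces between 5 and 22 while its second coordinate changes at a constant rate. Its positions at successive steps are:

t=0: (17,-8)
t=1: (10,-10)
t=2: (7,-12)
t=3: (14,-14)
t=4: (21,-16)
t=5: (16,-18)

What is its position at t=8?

The first coordinate reflects between 5 and 22, moving 7 per step.
  step 6: 16 → 9
  step 7: 9 → 8
  step 8: 8 → 15
The second coordinate changes by -2 each step: at step 8 it is -24.

(15,-24)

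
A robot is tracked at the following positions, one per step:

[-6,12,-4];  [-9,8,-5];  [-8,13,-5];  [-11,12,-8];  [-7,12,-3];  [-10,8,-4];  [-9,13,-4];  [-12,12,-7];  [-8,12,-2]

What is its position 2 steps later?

[-10,13,-3]

Differencing gives [-3,-4,-1], [+1,+5,+0], [-3,-1,-3], [+4,+0,+5], [-3,-4,-1], [+1,+5,+0], [-3,-1,-3], [+4,+0,+5]. This is the pattern [-3,-4,-1], [+1,+5,+0], [-3,-1,-3], [+4,+0,+5] repeated.
step 9: apply [-3,-4,-1] → [-11,8,-3]
step 10: apply [+1,+5,+0] → [-10,13,-3]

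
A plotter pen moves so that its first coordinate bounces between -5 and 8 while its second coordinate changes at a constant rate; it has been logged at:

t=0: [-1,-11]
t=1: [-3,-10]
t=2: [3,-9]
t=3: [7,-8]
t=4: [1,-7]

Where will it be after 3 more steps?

[7,-4]

The first coordinate reflects between -5 and 8, moving 6 per step.
  step 5: 1 → -5
  step 6: -5 → 1
  step 7: 1 → 7
The second coordinate changes by +1 each step: at step 7 it is -4.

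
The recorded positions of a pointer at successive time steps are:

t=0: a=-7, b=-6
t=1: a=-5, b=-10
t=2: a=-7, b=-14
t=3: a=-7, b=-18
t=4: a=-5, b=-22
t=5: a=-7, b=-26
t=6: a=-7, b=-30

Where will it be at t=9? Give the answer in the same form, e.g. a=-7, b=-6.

a=-7, b=-42

A: cycles through -7, -5, -7 every 3 steps. Step 9 lands at position 0 of the cycle → -7.
B: linear, -4 per step → -42 at step 9.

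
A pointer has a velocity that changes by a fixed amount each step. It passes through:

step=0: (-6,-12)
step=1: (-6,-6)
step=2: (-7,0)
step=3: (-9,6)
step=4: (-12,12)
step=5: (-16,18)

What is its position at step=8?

Successive displacements: (+0,+6), (-1,+6), (-2,+6), (-3,+6), (-4,+6) — each changes by (-1,+0).
step 6: (-16,18) + (-5,+6) → (-21,24)
step 7: (-21,24) + (-6,+6) → (-27,30)
step 8: (-27,30) + (-7,+6) → (-34,36)

(-34,36)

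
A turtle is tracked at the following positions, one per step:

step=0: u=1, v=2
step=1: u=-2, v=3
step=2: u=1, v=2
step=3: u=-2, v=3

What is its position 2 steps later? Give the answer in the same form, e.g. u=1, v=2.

u=-2, v=3

Consecutive displacements (-3, +1), (+3, -1), (-3, +1) scale by a factor of -1 each step.
step 4: u=-2, v=3 + (+3, -1) → u=1, v=2
step 5: u=1, v=2 + (-3, +1) → u=-2, v=3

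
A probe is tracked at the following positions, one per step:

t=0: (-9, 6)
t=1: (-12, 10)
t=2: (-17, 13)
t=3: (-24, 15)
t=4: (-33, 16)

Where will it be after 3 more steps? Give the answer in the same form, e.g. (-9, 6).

(-72, 13)

First differences are (-3, +4), (-5, +3), (-7, +2), (-9, +1); their common second difference is (-2, -1) (constant acceleration).
step 5: (-33, 16) + (-11, +0) → (-44, 16)
step 6: (-44, 16) + (-13, -1) → (-57, 15)
step 7: (-57, 15) + (-15, -2) → (-72, 13)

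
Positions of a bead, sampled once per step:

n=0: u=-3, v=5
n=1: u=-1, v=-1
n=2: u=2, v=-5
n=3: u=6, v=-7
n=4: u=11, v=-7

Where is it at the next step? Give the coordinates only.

First differences are (+2, -6), (+3, -4), (+4, -2), (+5, +0); their common second difference is (+1, +2) (constant acceleration).
step 5: u=11, v=-7 + (+6, +2) → u=17, v=-5

u=17, v=-5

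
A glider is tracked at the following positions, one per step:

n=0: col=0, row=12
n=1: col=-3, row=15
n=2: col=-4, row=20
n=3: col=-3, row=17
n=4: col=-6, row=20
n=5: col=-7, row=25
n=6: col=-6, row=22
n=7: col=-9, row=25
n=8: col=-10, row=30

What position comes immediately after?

The moves between consecutive positions are (-3, +3), (-1, +5), (+1, -3), (-3, +3), (-1, +5), (+1, -3), (-3, +3), (-1, +5); they repeat the 3-cycle [(-3, +3), (-1, +5), (+1, -3)].
step 9: apply (+1, -3) → col=-9, row=27

col=-9, row=27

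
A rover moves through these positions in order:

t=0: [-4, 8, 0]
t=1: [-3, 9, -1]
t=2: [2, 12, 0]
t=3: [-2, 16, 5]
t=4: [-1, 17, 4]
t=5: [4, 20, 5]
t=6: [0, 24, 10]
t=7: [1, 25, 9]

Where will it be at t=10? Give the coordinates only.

Step-to-step displacements: [+1, +1, -1], [+5, +3, +1], [-4, +4, +5], [+1, +1, -1], [+5, +3, +1], [-4, +4, +5], [+1, +1, -1] — a repeating cycle of length 3.
step 8: apply [+5, +3, +1] → [6, 28, 10]
step 9: apply [-4, +4, +5] → [2, 32, 15]
step 10: apply [+1, +1, -1] → [3, 33, 14]

[3, 33, 14]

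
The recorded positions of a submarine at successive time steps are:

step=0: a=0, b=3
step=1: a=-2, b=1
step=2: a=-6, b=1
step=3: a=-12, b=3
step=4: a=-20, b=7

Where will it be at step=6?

Taking differences between consecutive positions: (-2,-2), (-4,+0), (-6,+2), (-8,+4). These grow by (-2,+2) each step.
step 5: a=-20, b=7 + (-10,+6) → a=-30, b=13
step 6: a=-30, b=13 + (-12,+8) → a=-42, b=21

a=-42, b=21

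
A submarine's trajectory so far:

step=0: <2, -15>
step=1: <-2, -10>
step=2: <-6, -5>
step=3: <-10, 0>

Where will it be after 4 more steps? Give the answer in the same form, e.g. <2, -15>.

Each step adds <-4, +5> to the position.
step 4: <-10, 0> + <-4, +5> → <-14, 5>
step 5: <-14, 5> + <-4, +5> → <-18, 10>
step 6: <-18, 10> + <-4, +5> → <-22, 15>
step 7: <-22, 15> + <-4, +5> → <-26, 20>

<-26, 20>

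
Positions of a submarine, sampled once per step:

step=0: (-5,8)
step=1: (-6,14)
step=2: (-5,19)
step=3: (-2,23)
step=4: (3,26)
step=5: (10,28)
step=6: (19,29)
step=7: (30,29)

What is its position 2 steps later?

Taking differences between consecutive positions: (-1,+6), (+1,+5), (+3,+4), (+5,+3), (+7,+2), (+9,+1), (+11,+0). These grow by (+2,-1) each step.
step 8: (30,29) + (+13,-1) → (43,28)
step 9: (43,28) + (+15,-2) → (58,26)

(58,26)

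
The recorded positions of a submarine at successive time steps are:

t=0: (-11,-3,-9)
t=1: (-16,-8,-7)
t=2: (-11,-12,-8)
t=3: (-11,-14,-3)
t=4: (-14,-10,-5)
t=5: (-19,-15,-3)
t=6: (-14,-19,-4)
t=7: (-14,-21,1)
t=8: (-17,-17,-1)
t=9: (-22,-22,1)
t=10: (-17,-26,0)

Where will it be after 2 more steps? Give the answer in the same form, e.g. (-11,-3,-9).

Differencing gives (-5,-5,+2), (+5,-4,-1), (+0,-2,+5), (-3,+4,-2), (-5,-5,+2), (+5,-4,-1), (+0,-2,+5), (-3,+4,-2), (-5,-5,+2), (+5,-4,-1). This is the pattern (-5,-5,+2), (+5,-4,-1), (+0,-2,+5), (-3,+4,-2) repeated.
step 11: apply (+0,-2,+5) → (-17,-28,5)
step 12: apply (-3,+4,-2) → (-20,-24,3)

(-20,-24,3)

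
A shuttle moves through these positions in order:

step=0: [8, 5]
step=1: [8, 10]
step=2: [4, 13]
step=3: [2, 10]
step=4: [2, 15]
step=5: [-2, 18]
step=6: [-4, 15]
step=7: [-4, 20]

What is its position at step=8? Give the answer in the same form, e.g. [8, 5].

The moves between consecutive positions are [+0, +5], [-4, +3], [-2, -3], [+0, +5], [-4, +3], [-2, -3], [+0, +5]; they repeat the 3-cycle [[+0, +5], [-4, +3], [-2, -3]].
step 8: apply [-4, +3] → [-8, 23]

[-8, 23]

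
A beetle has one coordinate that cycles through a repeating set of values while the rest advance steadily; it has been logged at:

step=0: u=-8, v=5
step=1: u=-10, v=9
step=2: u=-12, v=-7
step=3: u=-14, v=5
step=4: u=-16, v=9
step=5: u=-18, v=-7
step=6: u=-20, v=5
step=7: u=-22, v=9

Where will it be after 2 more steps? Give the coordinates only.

The u coordinate changes by -2 each step, so at step 9 it is -8 + 9·(-2) = -26.
The v coordinate repeats the cycle [5, 9, -7] with period 3; step 9 mod 3 = 0, giving 5.

u=-26, v=5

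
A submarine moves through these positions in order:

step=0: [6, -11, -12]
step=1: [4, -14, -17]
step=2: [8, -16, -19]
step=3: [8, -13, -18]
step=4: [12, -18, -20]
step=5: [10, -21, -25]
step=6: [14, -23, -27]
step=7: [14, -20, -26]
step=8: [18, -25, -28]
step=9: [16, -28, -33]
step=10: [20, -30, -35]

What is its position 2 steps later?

Step-to-step displacements: [-2, -3, -5], [+4, -2, -2], [+0, +3, +1], [+4, -5, -2], [-2, -3, -5], [+4, -2, -2], [+0, +3, +1], [+4, -5, -2], [-2, -3, -5], [+4, -2, -2] — a repeating cycle of length 4.
step 11: apply [+0, +3, +1] → [20, -27, -34]
step 12: apply [+4, -5, -2] → [24, -32, -36]

[24, -32, -36]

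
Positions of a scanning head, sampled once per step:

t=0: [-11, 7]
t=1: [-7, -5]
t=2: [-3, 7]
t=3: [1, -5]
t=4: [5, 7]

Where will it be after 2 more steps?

The first coordinate changes by +4 each step, so at step 6 it is -11 + 6·(4) = 13.
The second coordinate repeats the cycle [7, -5] with period 2; step 6 mod 2 = 0, giving 7.

[13, 7]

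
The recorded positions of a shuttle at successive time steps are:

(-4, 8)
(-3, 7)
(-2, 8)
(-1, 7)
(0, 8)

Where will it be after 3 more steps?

First: linear, +1 per step → 3 at step 7.
Second: cycles through 8, 7 every 2 steps. Step 7 lands at position 1 of the cycle → 7.

(3, 7)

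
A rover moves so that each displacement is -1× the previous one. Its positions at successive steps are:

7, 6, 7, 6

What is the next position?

7

Consecutive displacements -1, +1, -1 scale by a factor of -1 each step.
step 4: 6 + 1 → 7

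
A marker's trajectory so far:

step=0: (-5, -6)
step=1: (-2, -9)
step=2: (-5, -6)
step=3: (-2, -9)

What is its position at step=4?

Step-to-step displacements: (+3, -3), (-3, +3), (+3, -3); each is -1× the previous.
step 4: (-2, -9) + (-3, +3) → (-5, -6)

(-5, -6)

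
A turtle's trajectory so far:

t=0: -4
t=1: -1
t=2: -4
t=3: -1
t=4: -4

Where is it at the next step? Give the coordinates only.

The jumps are +3, -3, +3, -3 — a geometric progression with ratio -1.
step 5: -4 + 3 → -1

-1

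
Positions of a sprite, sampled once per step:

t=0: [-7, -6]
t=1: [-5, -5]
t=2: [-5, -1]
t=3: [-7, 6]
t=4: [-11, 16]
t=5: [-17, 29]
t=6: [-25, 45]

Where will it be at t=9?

[-61, 111]

Taking differences between consecutive positions: [+2, +1], [+0, +4], [-2, +7], [-4, +10], [-6, +13], [-8, +16]. These grow by [-2, +3] each step.
step 7: [-25, 45] + [-10, +19] → [-35, 64]
step 8: [-35, 64] + [-12, +22] → [-47, 86]
step 9: [-47, 86] + [-14, +25] → [-61, 111]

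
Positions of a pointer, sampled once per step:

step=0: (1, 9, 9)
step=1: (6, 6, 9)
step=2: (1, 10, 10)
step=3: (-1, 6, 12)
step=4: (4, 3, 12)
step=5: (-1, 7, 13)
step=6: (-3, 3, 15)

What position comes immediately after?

(2, 0, 15)

The moves between consecutive positions are (+5, -3, +0), (-5, +4, +1), (-2, -4, +2), (+5, -3, +0), (-5, +4, +1), (-2, -4, +2); they repeat the 3-cycle [(+5, -3, +0), (-5, +4, +1), (-2, -4, +2)].
step 7: apply (+5, -3, +0) → (2, 0, 15)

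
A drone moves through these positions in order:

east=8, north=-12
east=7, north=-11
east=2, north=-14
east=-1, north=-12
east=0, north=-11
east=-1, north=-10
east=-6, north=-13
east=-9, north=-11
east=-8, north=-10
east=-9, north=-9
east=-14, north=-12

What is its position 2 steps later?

east=-16, north=-9

Step-to-step displacements: (-1, +1), (-5, -3), (-3, +2), (+1, +1), (-1, +1), (-5, -3), (-3, +2), (+1, +1), (-1, +1), (-5, -3) — a repeating cycle of length 4.
step 11: apply (-3, +2) → east=-17, north=-10
step 12: apply (+1, +1) → east=-16, north=-9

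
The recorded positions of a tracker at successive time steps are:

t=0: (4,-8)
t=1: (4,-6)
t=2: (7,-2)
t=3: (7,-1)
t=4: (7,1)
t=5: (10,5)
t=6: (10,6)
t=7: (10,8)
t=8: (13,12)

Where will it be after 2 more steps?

Differencing gives (+0,+2), (+3,+4), (+0,+1), (+0,+2), (+3,+4), (+0,+1), (+0,+2), (+3,+4). This is the pattern (+0,+2), (+3,+4), (+0,+1) repeated.
step 9: apply (+0,+1) → (13,13)
step 10: apply (+0,+2) → (13,15)

(13,15)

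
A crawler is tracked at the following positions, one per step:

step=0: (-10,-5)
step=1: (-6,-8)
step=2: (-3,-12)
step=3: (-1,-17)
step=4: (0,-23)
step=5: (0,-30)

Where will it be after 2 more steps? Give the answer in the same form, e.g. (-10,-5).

(-3,-47)

Taking differences between consecutive positions: (+4,-3), (+3,-4), (+2,-5), (+1,-6), (+0,-7). These grow by (-1,-1) each step.
step 6: (0,-30) + (-1,-8) → (-1,-38)
step 7: (-1,-38) + (-2,-9) → (-3,-47)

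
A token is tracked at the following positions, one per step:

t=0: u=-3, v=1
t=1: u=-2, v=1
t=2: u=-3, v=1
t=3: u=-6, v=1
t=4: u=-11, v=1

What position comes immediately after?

Taking differences between consecutive positions: (+1, +0), (-1, +0), (-3, +0), (-5, +0). These grow by (-2, +0) each step.
step 5: u=-11, v=1 + (-7, +0) → u=-18, v=1

u=-18, v=1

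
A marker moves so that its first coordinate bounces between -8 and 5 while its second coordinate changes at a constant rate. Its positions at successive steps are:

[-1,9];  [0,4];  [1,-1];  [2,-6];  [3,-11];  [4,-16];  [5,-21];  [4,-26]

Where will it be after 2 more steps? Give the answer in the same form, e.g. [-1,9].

[2,-36]

The first coordinate reflects between -8 and 5, moving 1 per step.
  step 8: 4 → 3
  step 9: 3 → 2
The second coordinate changes by -5 each step: at step 9 it is -36.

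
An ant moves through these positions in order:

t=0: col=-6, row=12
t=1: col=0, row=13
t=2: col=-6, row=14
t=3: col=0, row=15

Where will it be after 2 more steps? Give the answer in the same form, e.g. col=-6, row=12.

col=0, row=17

Col: cycles through -6, 0 every 2 steps. Step 5 lands at position 1 of the cycle → 0.
Row: linear, +1 per step → 17 at step 5.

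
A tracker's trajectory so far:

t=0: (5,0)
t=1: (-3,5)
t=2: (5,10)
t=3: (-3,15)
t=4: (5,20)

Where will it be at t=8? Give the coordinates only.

The first coordinate repeats the cycle [5, -3] with period 2; step 8 mod 2 = 0, giving 5.
The second coordinate changes by +5 each step, so at step 8 it is 0 + 8·(5) = 40.

(5,40)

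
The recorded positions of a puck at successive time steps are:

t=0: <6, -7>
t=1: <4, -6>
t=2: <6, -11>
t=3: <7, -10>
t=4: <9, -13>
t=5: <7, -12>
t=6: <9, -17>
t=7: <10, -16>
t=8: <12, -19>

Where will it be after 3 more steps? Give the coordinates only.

<13, -22>

Step-to-step displacements: <-2, +1>, <+2, -5>, <+1, +1>, <+2, -3>, <-2, +1>, <+2, -5>, <+1, +1>, <+2, -3> — a repeating cycle of length 4.
step 9: apply <-2, +1> → <10, -18>
step 10: apply <+2, -5> → <12, -23>
step 11: apply <+1, +1> → <13, -22>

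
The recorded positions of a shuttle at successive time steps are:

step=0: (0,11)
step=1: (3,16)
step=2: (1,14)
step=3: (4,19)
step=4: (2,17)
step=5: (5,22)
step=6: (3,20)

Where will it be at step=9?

(7,28)

Step-to-step displacements: (+3,+5), (-2,-2), (+3,+5), (-2,-2), (+3,+5), (-2,-2) — a repeating cycle of length 2.
step 7: apply (+3,+5) → (6,25)
step 8: apply (-2,-2) → (4,23)
step 9: apply (+3,+5) → (7,28)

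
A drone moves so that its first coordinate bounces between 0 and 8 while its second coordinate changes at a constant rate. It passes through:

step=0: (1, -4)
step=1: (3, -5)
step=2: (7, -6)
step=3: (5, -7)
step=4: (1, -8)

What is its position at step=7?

(5, -11)

The first coordinate reflects between 0 and 8, moving 4 per step.
  step 5: 1 → 3
  step 6: 3 → 7
  step 7: 7 → 5
The second coordinate changes by -1 each step: at step 7 it is -11.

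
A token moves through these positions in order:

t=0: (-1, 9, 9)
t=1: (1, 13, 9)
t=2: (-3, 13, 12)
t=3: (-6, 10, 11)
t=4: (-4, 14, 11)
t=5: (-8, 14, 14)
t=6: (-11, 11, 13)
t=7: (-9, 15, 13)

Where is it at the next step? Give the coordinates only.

(-13, 15, 16)

Step-to-step displacements: (+2, +4, +0), (-4, +0, +3), (-3, -3, -1), (+2, +4, +0), (-4, +0, +3), (-3, -3, -1), (+2, +4, +0) — a repeating cycle of length 3.
step 8: apply (-4, +0, +3) → (-13, 15, 16)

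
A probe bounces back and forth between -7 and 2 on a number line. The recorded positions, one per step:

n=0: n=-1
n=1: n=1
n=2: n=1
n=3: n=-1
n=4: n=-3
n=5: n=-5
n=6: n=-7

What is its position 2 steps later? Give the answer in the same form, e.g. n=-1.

The value reflects between -7 and 2, moving 2 per step.
  step 7: -7 → -5
  step 8: -5 → -3

n=-3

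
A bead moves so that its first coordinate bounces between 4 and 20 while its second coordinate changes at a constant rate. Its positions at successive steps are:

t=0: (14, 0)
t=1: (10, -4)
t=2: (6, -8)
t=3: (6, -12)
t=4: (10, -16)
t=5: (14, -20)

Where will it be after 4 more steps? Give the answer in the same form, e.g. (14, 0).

The first coordinate reflects between 4 and 20, moving 4 per step.
  step 6: 14 → 18
  step 7: 18 → 18
  step 8: 18 → 14
  step 9: 14 → 10
The second coordinate changes by -4 each step: at step 9 it is -36.

(10, -36)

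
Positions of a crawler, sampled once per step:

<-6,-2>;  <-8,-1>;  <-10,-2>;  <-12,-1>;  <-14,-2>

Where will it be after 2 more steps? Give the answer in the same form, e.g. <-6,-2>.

The first coordinate changes by -2 each step, so at step 6 it is -6 + 6·(-2) = -18.
The second coordinate repeats the cycle [-2, -1] with period 2; step 6 mod 2 = 0, giving -2.

<-18,-2>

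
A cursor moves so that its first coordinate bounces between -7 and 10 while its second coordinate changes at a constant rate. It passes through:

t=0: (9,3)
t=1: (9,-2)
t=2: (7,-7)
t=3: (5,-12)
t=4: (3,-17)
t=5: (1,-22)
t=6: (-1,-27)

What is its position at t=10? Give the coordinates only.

The first coordinate reflects between -7 and 10, moving 2 per step.
  step 7: -1 → -3
  step 8: -3 → -5
  step 9: -5 → -7
  step 10: -7 → -5
The second coordinate changes by -5 each step: at step 10 it is -47.

(-5,-47)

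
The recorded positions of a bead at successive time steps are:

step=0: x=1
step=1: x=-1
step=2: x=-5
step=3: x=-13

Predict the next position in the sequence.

Consecutive displacements -2, -4, -8 scale by a factor of 2 each step.
step 4: -13 − 16 → x=-29

x=-29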